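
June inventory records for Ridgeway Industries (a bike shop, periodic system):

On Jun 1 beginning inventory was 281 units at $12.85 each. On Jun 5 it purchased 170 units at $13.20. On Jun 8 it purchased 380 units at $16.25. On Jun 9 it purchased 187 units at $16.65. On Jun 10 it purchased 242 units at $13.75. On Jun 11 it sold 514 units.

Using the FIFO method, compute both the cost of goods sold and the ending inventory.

COGS = $6,878.60; ending inventory = $11,592.30

Jun 11, 514 sold [FIFO — oldest first]: 281 @ $12.85 + 170 @ $13.20 + 63 @ $16.25 = $6,878.60
Ending inventory: 317 @ $16.25 + 187 @ $16.65 + 242 @ $13.75 = $11,592.30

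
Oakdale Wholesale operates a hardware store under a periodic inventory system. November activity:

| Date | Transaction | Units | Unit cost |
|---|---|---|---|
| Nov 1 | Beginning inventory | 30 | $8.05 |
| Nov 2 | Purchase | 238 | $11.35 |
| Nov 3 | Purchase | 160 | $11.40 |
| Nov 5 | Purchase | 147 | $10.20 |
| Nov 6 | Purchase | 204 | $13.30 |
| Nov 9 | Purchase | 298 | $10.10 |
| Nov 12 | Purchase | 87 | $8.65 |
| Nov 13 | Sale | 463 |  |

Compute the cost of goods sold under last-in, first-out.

Nov 13, 463 sold [LIFO — newest first]: 87 @ $8.65 + 298 @ $10.10 + 78 @ $13.30 = $4,799.75
Ending inventory: 30 @ $8.05 + 238 @ $11.35 + 160 @ $11.40 + 147 @ $10.20 + 126 @ $13.30 = $7,942.00
Check: goods available $12,741.75 = COGS $4,799.75 + ending $7,942.00

COGS = $4,799.75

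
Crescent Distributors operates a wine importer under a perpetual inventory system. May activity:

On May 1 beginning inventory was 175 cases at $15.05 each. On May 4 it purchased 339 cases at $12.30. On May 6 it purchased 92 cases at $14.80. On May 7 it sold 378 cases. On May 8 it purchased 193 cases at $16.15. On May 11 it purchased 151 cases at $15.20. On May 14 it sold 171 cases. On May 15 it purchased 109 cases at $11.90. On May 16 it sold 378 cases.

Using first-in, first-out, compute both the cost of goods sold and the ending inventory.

May 7, 378 sold [FIFO — oldest first]: 175 @ $15.05 + 203 @ $12.30 = $5,130.65
May 14, 171 sold [FIFO — oldest first]: 136 @ $12.30 + 35 @ $14.80 = $2,190.80
May 16, 378 sold [FIFO — oldest first]: 57 @ $14.80 + 193 @ $16.15 + 128 @ $15.20 = $5,906.15
Total COGS = $5,130.65 + $2,190.80 + $5,906.15 = $13,227.60
Ending inventory: 23 @ $15.20 + 109 @ $11.90 = $1,646.70

COGS = $13,227.60; ending inventory = $1,646.70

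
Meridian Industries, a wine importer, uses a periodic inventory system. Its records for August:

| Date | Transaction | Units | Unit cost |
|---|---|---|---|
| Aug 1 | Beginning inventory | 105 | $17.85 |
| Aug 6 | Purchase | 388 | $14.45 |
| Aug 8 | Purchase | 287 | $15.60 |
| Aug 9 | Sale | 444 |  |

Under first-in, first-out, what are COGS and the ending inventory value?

COGS = $6,772.80; ending inventory = $5,185.25

Aug 9, 444 sold [FIFO — oldest first]: 105 @ $17.85 + 339 @ $14.45 = $6,772.80
Ending inventory: 49 @ $14.45 + 287 @ $15.60 = $5,185.25
Check: goods available $11,958.05 = COGS $6,772.80 + ending $5,185.25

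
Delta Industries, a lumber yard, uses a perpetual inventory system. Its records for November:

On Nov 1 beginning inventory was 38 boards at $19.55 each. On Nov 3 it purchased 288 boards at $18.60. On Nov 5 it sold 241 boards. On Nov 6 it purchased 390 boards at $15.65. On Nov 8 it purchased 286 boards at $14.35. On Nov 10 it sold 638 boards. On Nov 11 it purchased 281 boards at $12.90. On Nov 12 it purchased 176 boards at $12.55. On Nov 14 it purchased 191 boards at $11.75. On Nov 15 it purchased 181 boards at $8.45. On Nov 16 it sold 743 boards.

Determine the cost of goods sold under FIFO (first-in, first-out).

Nov 5, 241 sold [FIFO — oldest first]: 38 @ $19.55 + 203 @ $18.60 = $4,518.70
Nov 10, 638 sold [FIFO — oldest first]: 85 @ $18.60 + 390 @ $15.65 + 163 @ $14.35 = $10,023.55
Nov 16, 743 sold [FIFO — oldest first]: 123 @ $14.35 + 281 @ $12.90 + 176 @ $12.55 + 163 @ $11.75 = $9,514.00
Total COGS = $4,518.70 + $10,023.55 + $9,514.00 = $24,056.25
Ending inventory: 28 @ $11.75 + 181 @ $8.45 = $1,858.45
Check: goods available $25,914.70 = COGS $24,056.25 + ending $1,858.45

COGS = $24,056.25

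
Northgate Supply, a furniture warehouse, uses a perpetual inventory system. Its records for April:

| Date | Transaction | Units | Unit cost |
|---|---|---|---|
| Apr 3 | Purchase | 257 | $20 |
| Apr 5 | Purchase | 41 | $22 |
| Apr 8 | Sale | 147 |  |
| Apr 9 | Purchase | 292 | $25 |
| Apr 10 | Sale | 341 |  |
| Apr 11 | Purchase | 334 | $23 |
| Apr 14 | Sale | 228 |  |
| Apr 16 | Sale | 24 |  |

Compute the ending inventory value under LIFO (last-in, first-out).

Ending inventory = $3,926

Apr 8, 147 sold [LIFO — newest first]: 41 @ $22 + 106 @ $20 = $3,022
Apr 10, 341 sold [LIFO — newest first]: 292 @ $25 + 49 @ $20 = $8,280
Apr 14, 228 sold [LIFO — newest first]: 228 @ $23 = $5,244
Apr 16, 24 sold [LIFO — newest first]: 24 @ $23 = $552
Total COGS = $3,022 + $8,280 + $5,244 + $552 = $17,098
Ending inventory: 102 @ $20 + 82 @ $23 = $3,926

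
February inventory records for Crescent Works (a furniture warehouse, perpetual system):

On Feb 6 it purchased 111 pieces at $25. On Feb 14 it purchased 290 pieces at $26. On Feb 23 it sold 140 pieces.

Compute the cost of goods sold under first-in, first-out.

Feb 23, 140 sold [FIFO — oldest first]: 111 @ $25 + 29 @ $26 = $3,529
Ending inventory: 261 @ $26 = $6,786

COGS = $3,529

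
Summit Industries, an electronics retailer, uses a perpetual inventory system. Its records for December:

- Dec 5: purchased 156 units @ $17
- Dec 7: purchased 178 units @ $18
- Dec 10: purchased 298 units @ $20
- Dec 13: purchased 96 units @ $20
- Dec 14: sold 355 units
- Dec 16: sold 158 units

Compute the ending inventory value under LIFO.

Dec 14, 355 sold [LIFO — newest first]: 96 @ $20 + 259 @ $20 = $7,100
Dec 16, 158 sold [LIFO — newest first]: 39 @ $20 + 119 @ $18 = $2,922
Total COGS = $7,100 + $2,922 = $10,022
Ending inventory: 156 @ $17 + 59 @ $18 = $3,714

Ending inventory = $3,714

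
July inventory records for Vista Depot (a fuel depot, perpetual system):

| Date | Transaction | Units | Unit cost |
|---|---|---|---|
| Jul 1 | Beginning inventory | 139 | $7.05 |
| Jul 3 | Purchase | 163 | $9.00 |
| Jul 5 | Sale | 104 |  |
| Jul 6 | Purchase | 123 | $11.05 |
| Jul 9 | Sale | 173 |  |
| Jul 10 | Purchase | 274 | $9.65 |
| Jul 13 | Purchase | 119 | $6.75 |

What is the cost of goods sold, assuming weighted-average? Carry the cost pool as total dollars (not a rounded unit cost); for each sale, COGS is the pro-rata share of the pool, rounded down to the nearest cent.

After Jul 1: 139 on hand, pool $979.95 (≈ $7.0500 each)
After Jul 3: 302 on hand, pool $2,446.95 (≈ $8.1025 each)
Jul 5, sell 104: 104/302 × $2,446.95 → $842.65
After Jul 6: 321 on hand, pool $2,963.45 (≈ $9.2319 each)
Jul 9, sell 173: 173/321 × $2,963.45 → $1,597.12
After Jul 10: 422 on hand, pool $4,010.43 (≈ $9.5034 each)
After Jul 13: 541 on hand, pool $4,813.68 (≈ $8.8977 each)
Total COGS = $842.65 + $1,597.12 = $2,439.77
Ending inventory (cost pool remaining) = $4,813.68
Check: goods available $7,253.45 = COGS $2,439.77 + ending $4,813.68

COGS = $2,439.77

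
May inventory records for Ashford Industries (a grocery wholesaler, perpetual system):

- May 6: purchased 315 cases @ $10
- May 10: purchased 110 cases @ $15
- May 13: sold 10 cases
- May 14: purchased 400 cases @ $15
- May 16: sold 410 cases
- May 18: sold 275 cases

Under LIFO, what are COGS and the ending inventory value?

May 13, 10 sold [LIFO — newest first]: 10 @ $15 = $150
May 16, 410 sold [LIFO — newest first]: 400 @ $15 + 10 @ $15 = $6,150
May 18, 275 sold [LIFO — newest first]: 90 @ $15 + 185 @ $10 = $3,200
Total COGS = $150 + $6,150 + $3,200 = $9,500
Ending inventory: 130 @ $10 = $1,300
Check: goods available $10,800 = COGS $9,500 + ending $1,300

COGS = $9,500; ending inventory = $1,300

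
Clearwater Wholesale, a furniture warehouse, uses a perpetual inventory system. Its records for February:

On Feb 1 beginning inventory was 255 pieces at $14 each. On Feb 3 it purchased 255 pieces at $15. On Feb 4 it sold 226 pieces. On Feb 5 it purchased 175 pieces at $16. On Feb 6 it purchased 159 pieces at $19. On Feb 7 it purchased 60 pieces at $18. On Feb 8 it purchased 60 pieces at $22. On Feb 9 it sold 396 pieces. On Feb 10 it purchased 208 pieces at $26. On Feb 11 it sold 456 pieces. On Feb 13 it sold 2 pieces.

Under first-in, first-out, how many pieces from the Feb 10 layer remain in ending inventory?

Feb 4, 226 sold [FIFO — oldest first]: 226 @ $14 = $3,164
Feb 9, 396 sold [FIFO — oldest first]: 29 @ $14 + 255 @ $15 + 112 @ $16 = $6,023
Feb 11, 456 sold [FIFO — oldest first]: 63 @ $16 + 159 @ $19 + 60 @ $18 + 60 @ $22 + 114 @ $26 = $9,393
Feb 13, 2 sold [FIFO — oldest first]: 2 @ $26 = $52
Total COGS = $3,164 + $6,023 + $9,393 + $52 = $18,632
Ending inventory: 92 @ $26 = $2,392

92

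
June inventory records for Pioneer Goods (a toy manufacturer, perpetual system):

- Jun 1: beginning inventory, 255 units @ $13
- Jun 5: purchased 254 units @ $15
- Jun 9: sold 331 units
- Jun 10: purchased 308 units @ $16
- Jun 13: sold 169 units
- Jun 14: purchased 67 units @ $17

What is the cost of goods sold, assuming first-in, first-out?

Jun 9, 331 sold [FIFO — oldest first]: 255 @ $13 + 76 @ $15 = $4,455
Jun 13, 169 sold [FIFO — oldest first]: 169 @ $15 = $2,535
Total COGS = $4,455 + $2,535 = $6,990
Ending inventory: 9 @ $15 + 308 @ $16 + 67 @ $17 = $6,202
Check: goods available $13,192 = COGS $6,990 + ending $6,202

COGS = $6,990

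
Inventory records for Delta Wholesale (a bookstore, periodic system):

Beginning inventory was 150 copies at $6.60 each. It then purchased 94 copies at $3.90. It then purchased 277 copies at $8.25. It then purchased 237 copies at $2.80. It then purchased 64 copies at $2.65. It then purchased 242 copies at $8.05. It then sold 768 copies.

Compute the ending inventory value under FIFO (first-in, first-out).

Ending inventory = $2,091.20

Sale 1 (768) [FIFO — oldest first]: 150 @ $6.60 + 94 @ $3.90 + 277 @ $8.25 + 237 @ $2.80 + 10 @ $2.65 = $4,331.95
Ending inventory: 54 @ $2.65 + 242 @ $8.05 = $2,091.20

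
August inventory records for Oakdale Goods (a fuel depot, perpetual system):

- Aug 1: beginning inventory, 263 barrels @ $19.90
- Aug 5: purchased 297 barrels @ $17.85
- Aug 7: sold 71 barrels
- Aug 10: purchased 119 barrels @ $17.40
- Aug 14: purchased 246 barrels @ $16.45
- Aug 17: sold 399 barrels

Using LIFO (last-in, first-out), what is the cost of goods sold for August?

Aug 7, 71 sold [LIFO — newest first]: 71 @ $17.85 = $1,267.35
Aug 17, 399 sold [LIFO — newest first]: 246 @ $16.45 + 119 @ $17.40 + 34 @ $17.85 = $6,724.20
Total COGS = $1,267.35 + $6,724.20 = $7,991.55
Ending inventory: 263 @ $19.90 + 192 @ $17.85 = $8,660.90

COGS = $7,991.55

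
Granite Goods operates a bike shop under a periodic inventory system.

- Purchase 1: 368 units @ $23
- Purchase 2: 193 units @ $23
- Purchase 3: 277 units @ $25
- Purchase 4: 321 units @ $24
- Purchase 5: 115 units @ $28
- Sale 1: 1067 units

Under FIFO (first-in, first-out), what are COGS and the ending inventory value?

COGS = $25,324; ending inventory = $5,428

Sale 1 (1067) [FIFO — oldest first]: 368 @ $23 + 193 @ $23 + 277 @ $25 + 229 @ $24 = $25,324
Ending inventory: 92 @ $24 + 115 @ $28 = $5,428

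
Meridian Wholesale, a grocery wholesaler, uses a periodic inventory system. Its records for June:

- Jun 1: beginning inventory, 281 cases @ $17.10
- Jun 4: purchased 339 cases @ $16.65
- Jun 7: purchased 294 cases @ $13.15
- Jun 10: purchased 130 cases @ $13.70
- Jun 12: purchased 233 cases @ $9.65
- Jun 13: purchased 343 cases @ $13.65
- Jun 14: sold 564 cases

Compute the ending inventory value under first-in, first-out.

Ending inventory = $13,509.90

Jun 14, 564 sold [FIFO — oldest first]: 281 @ $17.10 + 283 @ $16.65 = $9,517.05
Ending inventory: 56 @ $16.65 + 294 @ $13.15 + 130 @ $13.70 + 233 @ $9.65 + 343 @ $13.65 = $13,509.90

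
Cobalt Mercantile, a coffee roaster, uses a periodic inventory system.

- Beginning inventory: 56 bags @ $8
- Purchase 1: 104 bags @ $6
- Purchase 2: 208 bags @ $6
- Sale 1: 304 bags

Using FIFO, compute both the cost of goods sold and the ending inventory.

COGS = $1,936; ending inventory = $384

Sale 1 (304) [FIFO — oldest first]: 56 @ $8 + 104 @ $6 + 144 @ $6 = $1,936
Ending inventory: 64 @ $6 = $384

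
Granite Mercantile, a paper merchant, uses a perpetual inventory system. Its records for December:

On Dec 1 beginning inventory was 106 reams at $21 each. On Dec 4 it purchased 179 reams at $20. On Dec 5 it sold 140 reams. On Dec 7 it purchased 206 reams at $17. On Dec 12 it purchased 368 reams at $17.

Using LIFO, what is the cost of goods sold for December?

Dec 5, 140 sold [LIFO — newest first]: 140 @ $20 = $2,800
Ending inventory: 106 @ $21 + 39 @ $20 + 206 @ $17 + 368 @ $17 = $12,764
Check: goods available $15,564 = COGS $2,800 + ending $12,764

COGS = $2,800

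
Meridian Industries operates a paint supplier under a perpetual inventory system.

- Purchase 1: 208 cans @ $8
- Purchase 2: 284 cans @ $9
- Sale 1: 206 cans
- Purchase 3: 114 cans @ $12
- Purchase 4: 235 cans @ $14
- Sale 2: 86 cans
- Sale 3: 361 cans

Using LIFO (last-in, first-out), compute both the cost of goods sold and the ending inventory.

Sale 1 (206) [LIFO — newest first]: 206 @ $9 = $1,854
Sale 2 (86) [LIFO — newest first]: 86 @ $14 = $1,204
Sale 3 (361) [LIFO — newest first]: 149 @ $14 + 114 @ $12 + 78 @ $9 + 20 @ $8 = $4,316
Total COGS = $1,854 + $1,204 + $4,316 = $7,374
Ending inventory: 188 @ $8 = $1,504

COGS = $7,374; ending inventory = $1,504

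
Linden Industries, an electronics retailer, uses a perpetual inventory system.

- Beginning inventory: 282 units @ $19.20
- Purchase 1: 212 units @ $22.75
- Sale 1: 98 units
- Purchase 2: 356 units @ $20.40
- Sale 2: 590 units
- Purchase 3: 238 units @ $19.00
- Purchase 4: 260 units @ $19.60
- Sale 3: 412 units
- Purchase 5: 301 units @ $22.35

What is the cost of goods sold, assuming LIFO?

COGS = $22,373.40

Sale 1 (98) [LIFO — newest first]: 98 @ $22.75 = $2,229.50
Sale 2 (590) [LIFO — newest first]: 356 @ $20.40 + 114 @ $22.75 + 120 @ $19.20 = $12,159.90
Sale 3 (412) [LIFO — newest first]: 260 @ $19.60 + 152 @ $19.00 = $7,984.00
Total COGS = $2,229.50 + $12,159.90 + $7,984.00 = $22,373.40
Ending inventory: 162 @ $19.20 + 86 @ $19.00 + 301 @ $22.35 = $11,471.75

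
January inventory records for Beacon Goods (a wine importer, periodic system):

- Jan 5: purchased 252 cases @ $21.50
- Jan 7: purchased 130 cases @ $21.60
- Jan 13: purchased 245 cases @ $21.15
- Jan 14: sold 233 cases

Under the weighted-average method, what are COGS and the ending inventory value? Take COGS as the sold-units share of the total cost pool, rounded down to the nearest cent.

COGS = $4,982.46; ending inventory = $8,425.29

Jan 14, sell 233: 233/627 × $13,407.75 → $4,982.46
Ending inventory (cost pool remaining) = $8,425.29
Check: goods available $13,407.75 = COGS $4,982.46 + ending $8,425.29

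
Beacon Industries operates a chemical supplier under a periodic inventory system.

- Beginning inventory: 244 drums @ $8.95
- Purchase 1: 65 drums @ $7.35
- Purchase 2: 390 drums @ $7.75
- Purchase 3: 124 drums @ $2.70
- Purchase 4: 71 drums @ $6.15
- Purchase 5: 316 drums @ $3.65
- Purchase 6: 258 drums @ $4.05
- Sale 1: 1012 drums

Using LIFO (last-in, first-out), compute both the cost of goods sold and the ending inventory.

COGS = $4,853.00; ending inventory = $3,800.80

Sale 1 (1012) [LIFO — newest first]: 258 @ $4.05 + 316 @ $3.65 + 71 @ $6.15 + 124 @ $2.70 + 243 @ $7.75 = $4,853.00
Ending inventory: 244 @ $8.95 + 65 @ $7.35 + 147 @ $7.75 = $3,800.80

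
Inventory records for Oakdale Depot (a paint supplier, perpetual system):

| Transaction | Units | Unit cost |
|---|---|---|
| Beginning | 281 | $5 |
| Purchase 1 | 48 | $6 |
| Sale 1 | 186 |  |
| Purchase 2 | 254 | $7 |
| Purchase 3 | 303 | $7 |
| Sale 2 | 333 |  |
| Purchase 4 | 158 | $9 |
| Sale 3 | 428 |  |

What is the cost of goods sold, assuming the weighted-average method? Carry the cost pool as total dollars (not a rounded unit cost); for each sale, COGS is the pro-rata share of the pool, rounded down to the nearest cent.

After Beginning: 281 on hand, pool $1,405.00 (≈ $5.0000 each)
After Purchase 1: 329 on hand, pool $1,693.00 (≈ $5.1459 each)
Sale 1, sell 186: 186/329 × $1,693.00 → $957.13
After Purchase 2: 397 on hand, pool $2,513.87 (≈ $6.3322 each)
After Purchase 3: 700 on hand, pool $4,634.87 (≈ $6.6212 each)
Sale 2, sell 333: 333/700 × $4,634.87 → $2,204.87
After Purchase 4: 525 on hand, pool $3,852.00 (≈ $7.3371 each)
Sale 3, sell 428: 428/525 × $3,852.00 → $3,140.29
Total COGS = $957.13 + $2,204.87 + $3,140.29 = $6,302.29
Ending inventory (cost pool remaining) = $711.71

COGS = $6,302.29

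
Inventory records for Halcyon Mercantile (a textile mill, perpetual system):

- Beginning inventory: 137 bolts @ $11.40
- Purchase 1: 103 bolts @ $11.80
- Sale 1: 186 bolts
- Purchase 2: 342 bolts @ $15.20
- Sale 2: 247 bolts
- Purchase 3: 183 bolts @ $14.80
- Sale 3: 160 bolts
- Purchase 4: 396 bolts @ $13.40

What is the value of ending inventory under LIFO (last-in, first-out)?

Ending inventory = $7,706.40

Sale 1 (186) [LIFO — newest first]: 103 @ $11.80 + 83 @ $11.40 = $2,161.60
Sale 2 (247) [LIFO — newest first]: 247 @ $15.20 = $3,754.40
Sale 3 (160) [LIFO — newest first]: 160 @ $14.80 = $2,368.00
Total COGS = $2,161.60 + $3,754.40 + $2,368.00 = $8,284.00
Ending inventory: 54 @ $11.40 + 95 @ $15.20 + 23 @ $14.80 + 396 @ $13.40 = $7,706.40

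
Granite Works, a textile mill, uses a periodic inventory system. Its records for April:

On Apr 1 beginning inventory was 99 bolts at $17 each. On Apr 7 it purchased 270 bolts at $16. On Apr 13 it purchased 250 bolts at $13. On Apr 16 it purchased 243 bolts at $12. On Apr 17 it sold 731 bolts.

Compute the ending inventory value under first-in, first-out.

Apr 17, 731 sold [FIFO — oldest first]: 99 @ $17 + 270 @ $16 + 250 @ $13 + 112 @ $12 = $10,597
Ending inventory: 131 @ $12 = $1,572

Ending inventory = $1,572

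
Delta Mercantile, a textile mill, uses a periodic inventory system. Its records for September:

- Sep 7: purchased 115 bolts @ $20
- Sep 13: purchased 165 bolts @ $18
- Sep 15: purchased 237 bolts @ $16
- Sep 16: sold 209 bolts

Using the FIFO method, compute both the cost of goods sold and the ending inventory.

COGS = $3,992; ending inventory = $5,070

Sep 16, 209 sold [FIFO — oldest first]: 115 @ $20 + 94 @ $18 = $3,992
Ending inventory: 71 @ $18 + 237 @ $16 = $5,070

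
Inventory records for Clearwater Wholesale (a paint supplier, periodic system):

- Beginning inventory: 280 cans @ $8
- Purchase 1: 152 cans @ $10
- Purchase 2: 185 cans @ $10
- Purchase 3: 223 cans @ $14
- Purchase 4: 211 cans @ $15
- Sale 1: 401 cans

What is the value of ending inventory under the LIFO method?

Sale 1 (401) [LIFO — newest first]: 211 @ $15 + 190 @ $14 = $5,825
Ending inventory: 280 @ $8 + 152 @ $10 + 185 @ $10 + 33 @ $14 = $6,072

Ending inventory = $6,072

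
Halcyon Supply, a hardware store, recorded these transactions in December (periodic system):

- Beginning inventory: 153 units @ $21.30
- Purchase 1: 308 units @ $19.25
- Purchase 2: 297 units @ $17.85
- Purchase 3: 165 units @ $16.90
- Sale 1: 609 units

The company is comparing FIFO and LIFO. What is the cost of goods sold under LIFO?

FIFO COGS: 153 @ $21.30 + 308 @ $19.25 + 148 @ $17.85 = $11,829.70
LIFO COGS: 165 @ $16.90 + 297 @ $17.85 + 147 @ $19.25 = $10,919.70

COGS = $10,919.70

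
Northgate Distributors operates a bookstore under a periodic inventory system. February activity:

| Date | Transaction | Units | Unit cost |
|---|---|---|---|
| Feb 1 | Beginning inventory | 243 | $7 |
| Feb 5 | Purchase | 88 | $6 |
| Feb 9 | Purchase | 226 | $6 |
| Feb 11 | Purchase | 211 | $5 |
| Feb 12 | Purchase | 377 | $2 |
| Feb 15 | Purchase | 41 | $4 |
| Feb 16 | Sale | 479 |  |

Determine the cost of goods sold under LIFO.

COGS = $1,223

Feb 16, 479 sold [LIFO — newest first]: 41 @ $4 + 377 @ $2 + 61 @ $5 = $1,223
Ending inventory: 243 @ $7 + 88 @ $6 + 226 @ $6 + 150 @ $5 = $4,335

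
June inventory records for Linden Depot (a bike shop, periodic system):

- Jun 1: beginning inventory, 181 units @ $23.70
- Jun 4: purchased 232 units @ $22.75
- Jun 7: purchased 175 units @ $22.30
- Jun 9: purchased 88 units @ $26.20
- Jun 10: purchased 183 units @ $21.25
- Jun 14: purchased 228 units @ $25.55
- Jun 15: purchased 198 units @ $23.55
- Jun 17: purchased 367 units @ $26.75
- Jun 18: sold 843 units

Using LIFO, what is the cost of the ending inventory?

Jun 18, 843 sold [LIFO — newest first]: 367 @ $26.75 + 198 @ $23.55 + 228 @ $25.55 + 50 @ $21.25 = $21,368.05
Ending inventory: 181 @ $23.70 + 232 @ $22.75 + 175 @ $22.30 + 88 @ $26.20 + 133 @ $21.25 = $18,602.05

Ending inventory = $18,602.05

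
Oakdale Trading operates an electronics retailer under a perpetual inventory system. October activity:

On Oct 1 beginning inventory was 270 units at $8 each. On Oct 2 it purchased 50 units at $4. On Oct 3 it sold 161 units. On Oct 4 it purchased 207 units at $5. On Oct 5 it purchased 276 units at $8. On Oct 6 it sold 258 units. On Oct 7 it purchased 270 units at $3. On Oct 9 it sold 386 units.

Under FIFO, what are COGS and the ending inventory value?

COGS = $5,609; ending inventory = $804

Oct 3, 161 sold [FIFO — oldest first]: 161 @ $8 = $1,288
Oct 6, 258 sold [FIFO — oldest first]: 109 @ $8 + 50 @ $4 + 99 @ $5 = $1,567
Oct 9, 386 sold [FIFO — oldest first]: 108 @ $5 + 276 @ $8 + 2 @ $3 = $2,754
Total COGS = $1,288 + $1,567 + $2,754 = $5,609
Ending inventory: 268 @ $3 = $804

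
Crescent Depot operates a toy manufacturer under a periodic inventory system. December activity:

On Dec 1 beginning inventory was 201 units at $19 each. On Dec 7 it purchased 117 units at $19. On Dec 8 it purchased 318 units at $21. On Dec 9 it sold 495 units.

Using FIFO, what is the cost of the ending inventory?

Ending inventory = $2,961

Dec 9, 495 sold [FIFO — oldest first]: 201 @ $19 + 117 @ $19 + 177 @ $21 = $9,759
Ending inventory: 141 @ $21 = $2,961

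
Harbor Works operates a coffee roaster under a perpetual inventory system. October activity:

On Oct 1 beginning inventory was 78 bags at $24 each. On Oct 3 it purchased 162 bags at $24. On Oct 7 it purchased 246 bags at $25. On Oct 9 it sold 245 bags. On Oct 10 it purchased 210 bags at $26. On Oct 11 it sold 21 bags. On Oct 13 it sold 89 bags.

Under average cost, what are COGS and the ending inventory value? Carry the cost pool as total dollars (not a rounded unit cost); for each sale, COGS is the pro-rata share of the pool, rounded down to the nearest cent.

After Oct 1: 78 on hand, pool $1,872.00 (≈ $24.0000 each)
After Oct 3: 240 on hand, pool $5,760.00 (≈ $24.0000 each)
After Oct 7: 486 on hand, pool $11,910.00 (≈ $24.5062 each)
Oct 9, sell 245: 245/486 × $11,910.00 → $6,004.01
After Oct 10: 451 on hand, pool $11,365.99 (≈ $25.2018 each)
Oct 11, sell 21: 21/451 × $11,365.99 → $529.23
Oct 13, sell 89: 89/430 × $10,836.76 → $2,242.95
Total COGS = $6,004.01 + $529.23 + $2,242.95 = $8,776.19
Ending inventory (cost pool remaining) = $8,593.81

COGS = $8,776.19; ending inventory = $8,593.81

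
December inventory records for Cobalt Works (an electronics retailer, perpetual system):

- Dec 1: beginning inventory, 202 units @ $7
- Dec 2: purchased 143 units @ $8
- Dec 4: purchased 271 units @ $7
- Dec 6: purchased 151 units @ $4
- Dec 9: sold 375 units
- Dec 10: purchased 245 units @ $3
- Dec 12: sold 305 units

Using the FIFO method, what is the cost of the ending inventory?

Ending inventory = $1,083

Dec 9, 375 sold [FIFO — oldest first]: 202 @ $7 + 143 @ $8 + 30 @ $7 = $2,768
Dec 12, 305 sold [FIFO — oldest first]: 241 @ $7 + 64 @ $4 = $1,943
Total COGS = $2,768 + $1,943 = $4,711
Ending inventory: 87 @ $4 + 245 @ $3 = $1,083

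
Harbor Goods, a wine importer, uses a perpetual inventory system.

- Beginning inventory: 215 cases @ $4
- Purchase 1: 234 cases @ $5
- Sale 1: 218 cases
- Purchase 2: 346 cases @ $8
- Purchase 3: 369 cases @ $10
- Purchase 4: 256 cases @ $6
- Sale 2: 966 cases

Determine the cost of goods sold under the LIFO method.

Sale 1 (218) [LIFO — newest first]: 218 @ $5 = $1,090
Sale 2 (966) [LIFO — newest first]: 256 @ $6 + 369 @ $10 + 341 @ $8 = $7,954
Total COGS = $1,090 + $7,954 = $9,044
Ending inventory: 215 @ $4 + 16 @ $5 + 5 @ $8 = $980

COGS = $9,044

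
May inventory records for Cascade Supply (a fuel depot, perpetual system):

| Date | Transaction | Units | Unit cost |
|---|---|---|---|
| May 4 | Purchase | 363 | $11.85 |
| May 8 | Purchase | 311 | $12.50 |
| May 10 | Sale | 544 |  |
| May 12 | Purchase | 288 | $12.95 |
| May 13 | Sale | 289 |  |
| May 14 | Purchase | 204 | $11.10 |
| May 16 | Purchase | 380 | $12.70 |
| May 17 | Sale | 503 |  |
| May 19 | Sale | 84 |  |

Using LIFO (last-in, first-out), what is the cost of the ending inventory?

May 10, 544 sold [LIFO — newest first]: 311 @ $12.50 + 233 @ $11.85 = $6,648.55
May 13, 289 sold [LIFO — newest first]: 288 @ $12.95 + 1 @ $11.85 = $3,741.45
May 17, 503 sold [LIFO — newest first]: 380 @ $12.70 + 123 @ $11.10 = $6,191.30
May 19, 84 sold [LIFO — newest first]: 81 @ $11.10 + 3 @ $11.85 = $934.65
Total COGS = $6,648.55 + $3,741.45 + $6,191.30 + $934.65 = $17,515.95
Ending inventory: 126 @ $11.85 = $1,493.10

Ending inventory = $1,493.10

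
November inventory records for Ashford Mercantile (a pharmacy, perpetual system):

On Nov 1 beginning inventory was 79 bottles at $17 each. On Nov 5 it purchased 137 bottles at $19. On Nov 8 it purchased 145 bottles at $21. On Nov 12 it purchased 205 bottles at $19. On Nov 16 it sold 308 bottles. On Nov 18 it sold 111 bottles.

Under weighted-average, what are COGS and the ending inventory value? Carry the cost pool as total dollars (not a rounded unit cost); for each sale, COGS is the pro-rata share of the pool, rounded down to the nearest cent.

COGS = $8,058.71; ending inventory = $2,827.29

After Nov 1: 79 on hand, pool $1,343.00 (≈ $17.0000 each)
After Nov 5: 216 on hand, pool $3,946.00 (≈ $18.2685 each)
After Nov 8: 361 on hand, pool $6,991.00 (≈ $19.3657 each)
After Nov 12: 566 on hand, pool $10,886.00 (≈ $19.2332 each)
Nov 16, sell 308: 308/566 × $10,886.00 → $5,923.83
Nov 18, sell 111: 111/258 × $4,962.17 → $2,134.88
Total COGS = $5,923.83 + $2,134.88 = $8,058.71
Ending inventory (cost pool remaining) = $2,827.29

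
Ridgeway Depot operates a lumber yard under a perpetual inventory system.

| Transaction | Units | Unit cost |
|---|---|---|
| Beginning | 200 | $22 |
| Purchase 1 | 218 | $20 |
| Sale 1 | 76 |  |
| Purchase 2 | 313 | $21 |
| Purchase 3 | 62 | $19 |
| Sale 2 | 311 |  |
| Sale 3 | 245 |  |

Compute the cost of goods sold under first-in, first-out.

COGS = $13,254

Sale 1 (76) [FIFO — oldest first]: 76 @ $22 = $1,672
Sale 2 (311) [FIFO — oldest first]: 124 @ $22 + 187 @ $20 = $6,468
Sale 3 (245) [FIFO — oldest first]: 31 @ $20 + 214 @ $21 = $5,114
Total COGS = $1,672 + $6,468 + $5,114 = $13,254
Ending inventory: 99 @ $21 + 62 @ $19 = $3,257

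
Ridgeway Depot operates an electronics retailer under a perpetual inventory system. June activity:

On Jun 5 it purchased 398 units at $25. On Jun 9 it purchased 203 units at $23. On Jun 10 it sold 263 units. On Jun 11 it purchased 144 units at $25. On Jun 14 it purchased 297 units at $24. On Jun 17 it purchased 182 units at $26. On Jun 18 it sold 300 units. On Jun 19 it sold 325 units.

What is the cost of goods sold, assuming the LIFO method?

Jun 10, 263 sold [LIFO — newest first]: 203 @ $23 + 60 @ $25 = $6,169
Jun 18, 300 sold [LIFO — newest first]: 182 @ $26 + 118 @ $24 = $7,564
Jun 19, 325 sold [LIFO — newest first]: 179 @ $24 + 144 @ $25 + 2 @ $25 = $7,946
Total COGS = $6,169 + $7,564 + $7,946 = $21,679
Ending inventory: 336 @ $25 = $8,400

COGS = $21,679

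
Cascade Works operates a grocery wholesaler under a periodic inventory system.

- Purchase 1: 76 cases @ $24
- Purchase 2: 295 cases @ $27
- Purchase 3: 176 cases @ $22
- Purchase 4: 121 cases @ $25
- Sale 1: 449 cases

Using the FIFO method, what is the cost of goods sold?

COGS = $11,505

Sale 1 (449) [FIFO — oldest first]: 76 @ $24 + 295 @ $27 + 78 @ $22 = $11,505
Ending inventory: 98 @ $22 + 121 @ $25 = $5,181
Check: goods available $16,686 = COGS $11,505 + ending $5,181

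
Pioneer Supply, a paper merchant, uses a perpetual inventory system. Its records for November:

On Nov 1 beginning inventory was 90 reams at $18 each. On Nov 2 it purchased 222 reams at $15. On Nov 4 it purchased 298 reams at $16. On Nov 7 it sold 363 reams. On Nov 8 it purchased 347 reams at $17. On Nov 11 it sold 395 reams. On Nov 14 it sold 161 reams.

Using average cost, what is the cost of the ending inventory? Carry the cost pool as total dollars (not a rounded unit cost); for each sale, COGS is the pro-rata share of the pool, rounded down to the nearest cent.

After Nov 1: 90 on hand, pool $1,620.00 (≈ $18.0000 each)
After Nov 2: 312 on hand, pool $4,950.00 (≈ $15.8654 each)
After Nov 4: 610 on hand, pool $9,718.00 (≈ $15.9311 each)
Nov 7, sell 363: 363/610 × $9,718.00 → $5,783.00
After Nov 8: 594 on hand, pool $9,834.00 (≈ $16.5556 each)
Nov 11, sell 395: 395/594 × $9,834.00 → $6,539.44
Nov 14, sell 161: 161/199 × $3,294.56 → $2,665.44
Total COGS = $5,783.00 + $6,539.44 + $2,665.44 = $14,987.88
Ending inventory (cost pool remaining) = $629.12
Check: goods available $15,617.00 = COGS $14,987.88 + ending $629.12

Ending inventory = $629.12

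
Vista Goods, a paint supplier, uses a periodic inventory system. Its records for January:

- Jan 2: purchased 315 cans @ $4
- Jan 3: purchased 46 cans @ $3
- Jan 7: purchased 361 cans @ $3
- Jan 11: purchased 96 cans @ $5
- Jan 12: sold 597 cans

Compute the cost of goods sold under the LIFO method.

COGS = $2,077

Jan 12, 597 sold [LIFO — newest first]: 96 @ $5 + 361 @ $3 + 46 @ $3 + 94 @ $4 = $2,077
Ending inventory: 221 @ $4 = $884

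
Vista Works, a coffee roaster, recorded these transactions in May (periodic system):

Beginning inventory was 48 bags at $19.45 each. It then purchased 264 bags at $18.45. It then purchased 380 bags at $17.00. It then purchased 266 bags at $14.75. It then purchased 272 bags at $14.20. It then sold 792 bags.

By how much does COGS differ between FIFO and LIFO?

FIFO COGS: 48 @ $19.45 + 264 @ $18.45 + 380 @ $17.00 + 100 @ $14.75 = $13,739.40
LIFO COGS: 272 @ $14.20 + 266 @ $14.75 + 254 @ $17.00 = $12,103.90
Difference = |$13,739.40 − $12,103.90| = $1,635.50

$1,635.50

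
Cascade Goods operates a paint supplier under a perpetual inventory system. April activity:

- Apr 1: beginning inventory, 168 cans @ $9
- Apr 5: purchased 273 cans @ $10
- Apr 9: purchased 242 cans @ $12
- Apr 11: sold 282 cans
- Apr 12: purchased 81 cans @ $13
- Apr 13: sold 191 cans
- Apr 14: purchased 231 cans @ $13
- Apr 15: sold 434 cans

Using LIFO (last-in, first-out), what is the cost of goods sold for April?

Apr 11, 282 sold [LIFO — newest first]: 242 @ $12 + 40 @ $10 = $3,304
Apr 13, 191 sold [LIFO — newest first]: 81 @ $13 + 110 @ $10 = $2,153
Apr 15, 434 sold [LIFO — newest first]: 231 @ $13 + 123 @ $10 + 80 @ $9 = $4,953
Total COGS = $3,304 + $2,153 + $4,953 = $10,410
Ending inventory: 88 @ $9 = $792
Check: goods available $11,202 = COGS $10,410 + ending $792

COGS = $10,410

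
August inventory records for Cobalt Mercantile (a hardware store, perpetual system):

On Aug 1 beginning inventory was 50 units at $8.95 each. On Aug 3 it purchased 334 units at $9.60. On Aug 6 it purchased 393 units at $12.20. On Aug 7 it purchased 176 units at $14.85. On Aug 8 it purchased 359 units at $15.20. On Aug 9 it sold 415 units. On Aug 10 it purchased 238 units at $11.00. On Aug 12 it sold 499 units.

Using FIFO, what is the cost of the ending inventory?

Ending inventory = $8,653.95

Aug 9, 415 sold [FIFO — oldest first]: 50 @ $8.95 + 334 @ $9.60 + 31 @ $12.20 = $4,032.10
Aug 12, 499 sold [FIFO — oldest first]: 362 @ $12.20 + 137 @ $14.85 = $6,450.85
Total COGS = $4,032.10 + $6,450.85 = $10,482.95
Ending inventory: 39 @ $14.85 + 359 @ $15.20 + 238 @ $11.00 = $8,653.95
Check: goods available $19,136.90 = COGS $10,482.95 + ending $8,653.95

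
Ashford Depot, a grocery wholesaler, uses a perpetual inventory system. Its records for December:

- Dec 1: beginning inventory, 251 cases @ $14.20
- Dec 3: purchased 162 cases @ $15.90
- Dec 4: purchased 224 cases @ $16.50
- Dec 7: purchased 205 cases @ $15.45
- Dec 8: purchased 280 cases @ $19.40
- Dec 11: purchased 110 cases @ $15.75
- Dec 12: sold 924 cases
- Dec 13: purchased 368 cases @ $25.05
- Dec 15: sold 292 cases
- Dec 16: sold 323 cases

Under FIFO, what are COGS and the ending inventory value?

Dec 12, 924 sold [FIFO — oldest first]: 251 @ $14.20 + 162 @ $15.90 + 224 @ $16.50 + 205 @ $15.45 + 82 @ $19.40 = $14,594.05
Dec 15, 292 sold [FIFO — oldest first]: 198 @ $19.40 + 94 @ $15.75 = $5,321.70
Dec 16, 323 sold [FIFO — oldest first]: 16 @ $15.75 + 307 @ $25.05 = $7,942.35
Total COGS = $14,594.05 + $5,321.70 + $7,942.35 = $27,858.10
Ending inventory: 61 @ $25.05 = $1,528.05

COGS = $27,858.10; ending inventory = $1,528.05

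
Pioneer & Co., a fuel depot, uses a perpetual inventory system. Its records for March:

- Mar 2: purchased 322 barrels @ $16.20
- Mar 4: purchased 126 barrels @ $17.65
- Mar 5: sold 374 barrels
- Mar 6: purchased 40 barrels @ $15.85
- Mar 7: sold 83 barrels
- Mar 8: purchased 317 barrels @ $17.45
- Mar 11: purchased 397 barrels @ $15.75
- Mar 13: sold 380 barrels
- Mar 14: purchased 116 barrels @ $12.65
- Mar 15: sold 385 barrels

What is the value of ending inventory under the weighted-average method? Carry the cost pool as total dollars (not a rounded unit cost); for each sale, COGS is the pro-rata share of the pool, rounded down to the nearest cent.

Ending inventory = $1,494.72

After Mar 2: 322 on hand, pool $5,216.40 (≈ $16.2000 each)
After Mar 4: 448 on hand, pool $7,440.30 (≈ $16.6078 each)
Mar 5, sell 374: 374/448 × $7,440.30 → $6,211.32
After Mar 6: 114 on hand, pool $1,862.98 (≈ $16.3419 each)
Mar 7, sell 83: 83/114 × $1,862.98 → $1,356.38
After Mar 8: 348 on hand, pool $6,038.25 (≈ $17.3513 each)
After Mar 11: 745 on hand, pool $12,291.00 (≈ $16.4980 each)
Mar 13, sell 380: 380/745 × $12,291.00 → $6,269.23
After Mar 14: 481 on hand, pool $7,489.17 (≈ $15.5700 each)
Mar 15, sell 385: 385/481 × $7,489.17 → $5,994.45
Total COGS = $6,211.32 + $1,356.38 + $6,269.23 + $5,994.45 = $19,831.38
Ending inventory (cost pool remaining) = $1,494.72
Check: goods available $21,326.10 = COGS $19,831.38 + ending $1,494.72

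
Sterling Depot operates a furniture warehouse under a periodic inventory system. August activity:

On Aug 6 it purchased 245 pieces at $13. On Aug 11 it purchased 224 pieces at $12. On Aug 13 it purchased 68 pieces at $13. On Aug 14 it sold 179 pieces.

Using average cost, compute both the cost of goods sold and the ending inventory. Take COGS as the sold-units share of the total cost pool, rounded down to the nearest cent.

Aug 14, sell 179: 179/537 × $6,757.00 → $2,252.33
Ending inventory (cost pool remaining) = $4,504.67

COGS = $2,252.33; ending inventory = $4,504.67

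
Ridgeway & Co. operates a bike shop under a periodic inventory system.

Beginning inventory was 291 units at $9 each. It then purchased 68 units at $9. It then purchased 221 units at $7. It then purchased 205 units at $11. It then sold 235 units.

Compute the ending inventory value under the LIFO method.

Sale 1 (235) [LIFO — newest first]: 205 @ $11 + 30 @ $7 = $2,465
Ending inventory: 291 @ $9 + 68 @ $9 + 191 @ $7 = $4,568
Check: goods available $7,033 = COGS $2,465 + ending $4,568

Ending inventory = $4,568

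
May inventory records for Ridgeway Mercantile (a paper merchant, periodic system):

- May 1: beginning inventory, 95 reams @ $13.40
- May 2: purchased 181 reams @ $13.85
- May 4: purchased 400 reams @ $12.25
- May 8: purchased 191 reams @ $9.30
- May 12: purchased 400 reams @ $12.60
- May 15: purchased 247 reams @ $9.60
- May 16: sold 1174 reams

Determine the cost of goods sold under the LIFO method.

May 16, 1174 sold [LIFO — newest first]: 247 @ $9.60 + 400 @ $12.60 + 191 @ $9.30 + 336 @ $12.25 = $13,303.50
Ending inventory: 95 @ $13.40 + 181 @ $13.85 + 64 @ $12.25 = $4,563.85

COGS = $13,303.50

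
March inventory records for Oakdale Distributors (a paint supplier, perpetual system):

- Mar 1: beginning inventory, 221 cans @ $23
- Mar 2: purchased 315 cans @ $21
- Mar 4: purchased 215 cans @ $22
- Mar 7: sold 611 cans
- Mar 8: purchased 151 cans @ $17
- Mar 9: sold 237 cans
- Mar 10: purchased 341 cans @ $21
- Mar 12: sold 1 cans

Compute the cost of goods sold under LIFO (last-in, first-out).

COGS = $17,774

Mar 7, 611 sold [LIFO — newest first]: 215 @ $22 + 315 @ $21 + 81 @ $23 = $13,208
Mar 9, 237 sold [LIFO — newest first]: 151 @ $17 + 86 @ $23 = $4,545
Mar 12, 1 sold [LIFO — newest first]: 1 @ $21 = $21
Total COGS = $13,208 + $4,545 + $21 = $17,774
Ending inventory: 54 @ $23 + 340 @ $21 = $8,382
Check: goods available $26,156 = COGS $17,774 + ending $8,382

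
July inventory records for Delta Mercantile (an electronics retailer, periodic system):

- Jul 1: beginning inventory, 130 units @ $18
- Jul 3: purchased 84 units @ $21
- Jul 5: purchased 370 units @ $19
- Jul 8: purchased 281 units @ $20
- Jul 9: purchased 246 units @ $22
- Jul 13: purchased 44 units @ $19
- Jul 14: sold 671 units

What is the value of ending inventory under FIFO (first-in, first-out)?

Ending inventory = $10,128

Jul 14, 671 sold [FIFO — oldest first]: 130 @ $18 + 84 @ $21 + 370 @ $19 + 87 @ $20 = $12,874
Ending inventory: 194 @ $20 + 246 @ $22 + 44 @ $19 = $10,128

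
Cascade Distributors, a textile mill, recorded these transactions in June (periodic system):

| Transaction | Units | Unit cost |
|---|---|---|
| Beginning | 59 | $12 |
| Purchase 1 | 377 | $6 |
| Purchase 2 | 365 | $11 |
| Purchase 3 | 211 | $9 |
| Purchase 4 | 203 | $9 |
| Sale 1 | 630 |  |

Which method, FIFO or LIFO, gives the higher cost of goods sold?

LIFO

FIFO COGS: 59 @ $12 + 377 @ $6 + 194 @ $11 = $5,104
LIFO COGS: 203 @ $9 + 211 @ $9 + 216 @ $11 = $6,102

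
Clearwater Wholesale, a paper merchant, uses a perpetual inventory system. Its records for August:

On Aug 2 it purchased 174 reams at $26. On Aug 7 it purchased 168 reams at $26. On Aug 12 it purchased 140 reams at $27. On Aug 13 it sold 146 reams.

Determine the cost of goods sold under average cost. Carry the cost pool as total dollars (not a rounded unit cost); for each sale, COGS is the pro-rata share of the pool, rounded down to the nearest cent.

After Aug 2: 174 on hand, pool $4,524.00 (≈ $26.0000 each)
After Aug 7: 342 on hand, pool $8,892.00 (≈ $26.0000 each)
After Aug 12: 482 on hand, pool $12,672.00 (≈ $26.2905 each)
Aug 13, sell 146: 146/482 × $12,672.00 → $3,838.40
Ending inventory (cost pool remaining) = $8,833.60

COGS = $3,838.40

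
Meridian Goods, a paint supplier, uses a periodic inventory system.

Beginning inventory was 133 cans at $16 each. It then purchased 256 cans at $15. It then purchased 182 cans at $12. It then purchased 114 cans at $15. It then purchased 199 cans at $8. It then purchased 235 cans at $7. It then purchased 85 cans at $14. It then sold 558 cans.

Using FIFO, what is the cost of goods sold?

Sale 1 (558) [FIFO — oldest first]: 133 @ $16 + 256 @ $15 + 169 @ $12 = $7,996
Ending inventory: 13 @ $12 + 114 @ $15 + 199 @ $8 + 235 @ $7 + 85 @ $14 = $6,293

COGS = $7,996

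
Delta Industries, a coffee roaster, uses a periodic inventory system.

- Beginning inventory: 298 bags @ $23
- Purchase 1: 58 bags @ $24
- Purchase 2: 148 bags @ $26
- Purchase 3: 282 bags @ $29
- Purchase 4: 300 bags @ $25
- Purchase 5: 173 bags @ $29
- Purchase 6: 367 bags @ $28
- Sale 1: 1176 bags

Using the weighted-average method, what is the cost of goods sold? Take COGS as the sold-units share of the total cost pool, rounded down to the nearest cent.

COGS = $31,146.64

Sale 1, sell 1176: 1176/1626 × $43,065.00 → $31,146.64
Ending inventory (cost pool remaining) = $11,918.36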